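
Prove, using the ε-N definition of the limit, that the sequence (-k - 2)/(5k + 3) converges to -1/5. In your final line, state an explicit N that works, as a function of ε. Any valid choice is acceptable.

N = (7/25)/ε

Fix ε > 0. For k ≥ 1, |(-k - 2)/(5k + 3) + 1/5| = |-7|/(5(5k + 3)) = 7/(5(5k + 3)).
Since 5k + 3 ≥ 5k for k ≥ 1, this is ≤ 7/(5·5k) = (7/25)/k.
So |(-k - 2)/(5k + 3) + 1/5| < ε whenever k > (7/25)/ε.
Take N = (7/25)/ε. If k > N then |(-k - 2)/(5k + 3) + 1/5| ≤ (7/25)/k < ε.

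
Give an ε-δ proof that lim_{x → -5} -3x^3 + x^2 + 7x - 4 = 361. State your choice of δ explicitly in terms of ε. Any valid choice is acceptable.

δ = min(1, ε/277)

Fix ε > 0. We want δ > 0 such that 0 < |x + 5| < δ implies |(-3x^3 + x^2 + 7x - 4) − 361| < ε.
(-3x^3 + x^2 + 7x - 4) − 361 = -3x^3 + x^2 + 7x - 365 = (x + 5)(-3x^2 + 16x - 73).
So |(-3x^3 + x^2 + 7x - 4) − 361| = |x + 5|·|-3x^2 + 16x - 73|.
Require δ ≤ 1. Then |x + 5| < 1 gives |x| < 6, and by the triangle inequality |-3x^2 + 16x - 73| ≤ 3·6^2 + 16·6 + 73 = 277.
Hence |(-3x^3 + x^2 + 7x - 4) − 361| ≤ 277|x + 5| < ε provided |x + 5| < ε/277.
Take δ = min(1, ε/277). Then 0 < |x + 5| < δ gives both |x + 5| < 1 and |x + 5| < ε/277, so |(-3x^3 + x^2 + 7x - 4) − 361| < ε.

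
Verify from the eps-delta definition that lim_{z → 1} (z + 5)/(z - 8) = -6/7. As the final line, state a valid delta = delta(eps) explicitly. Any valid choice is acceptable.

Fix eps > 0. We want delta > 0 with 0 < |z − 1| < delta ⇒ |(z + 5)/(z - 8) + 6/7| < eps.
Combining over a common denominator, (z + 5)/(z - 8) + 6/7 = [(z + 5)·(-7) − 6·(z - 8)] / [(-7)·(z - 8)] = -13(z − 1) / ((-7)(z - 8)).
So |(z + 5)/(z - 8) + 6/7| = 13|z − 1| / (7·|z − 8|).
Require delta ≤ 7/2, so |z − 8| ≥ |-7| − |z − 1| > 7 − 7/2 = 7/2.
Hence |(z + 5)/(z - 8) + 6/7| < 13|z − 1|/(7·(7/2)) = (26/49)|z − 1|, which is < eps once |z − 1| < (49/26)eps.
Take delta = min(7/2, (49/26)eps). Then 0 < |z − 1| < delta forces both bounds, so |(z + 5)/(z - 8) + 6/7| < eps.

delta = min(7/2, (49/26)eps)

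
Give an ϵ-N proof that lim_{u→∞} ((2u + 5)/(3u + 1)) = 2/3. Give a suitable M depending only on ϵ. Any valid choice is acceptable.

M = (13/9)/ϵ

Let ϵ > 0 be given. We seek M > 0 such that u > M implies |(2u + 5)/(3u + 1) − (2/3)| < ϵ.
(2u + 5)/(3u + 1) − (2/3) = (3(2u + 5) − 2(3u + 1)) / (3(3u + 1)) = 13/(3(3u + 1)).
For u > 0 we have 3u + 1 > 3u, so |(2u + 5)/(3u + 1) − (2/3)| = 13/(3(3u + 1)) < 13/(3·3u) = (13/9)/u.
Thus |(2u + 5)/(3u + 1) − (2/3)| < ϵ whenever u > (13/9)/ϵ.
Take M = (13/9)/ϵ. If u > M then |(2u + 5)/(3u + 1) − (2/3)| < (13/9)/u < ϵ.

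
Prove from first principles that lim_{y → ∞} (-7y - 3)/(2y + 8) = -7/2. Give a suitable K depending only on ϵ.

K = (25/2)/ϵ

Let ϵ > 0 be given. We seek K > 0 such that y > K implies |(-7y - 3)/(2y + 8) + 7/2| < ϵ.
(-7y - 3)/(2y + 8) + 7/2 = (2(-7y - 3) − (-7)(2y + 8)) / (2(2y + 8)) = 50/(2(2y + 8)).
For y > 0 we have 2y + 8 > 2y, so |(-7y - 3)/(2y + 8) + 7/2| = 50/(2(2y + 8)) < 50/(2·2y) = (25/2)/y.
Thus |(-7y - 3)/(2y + 8) + 7/2| < ϵ whenever y > (25/2)/ϵ.
Take K = (25/2)/ϵ. If y > K then |(-7y - 3)/(2y + 8) + 7/2| < (25/2)/y < ϵ.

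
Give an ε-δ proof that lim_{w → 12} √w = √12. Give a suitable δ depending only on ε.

Let ε > 0 be given. We want δ > 0 such that 0 < |w − 12| < δ implies |√w − √12| < ε.
Rationalise: √w − √12 = (w − 12)/(√w + √12), so |√w − √12| = |w − 12|/(√w + √12).
Restrict δ ≤ 12 so that |w − 12| < 12 forces w > 0, and then √w + √12 > √12.
Hence |√w − √12| < |w − 12|/√12, which is < ε once |w − 12| < √12·ε.
Take δ = min(12, √12·ε). If 0 < |w − 12| < δ then w > 0 and |√w − √12| < |w − 12|/√12 < ε.

δ = min(12, √12·ε)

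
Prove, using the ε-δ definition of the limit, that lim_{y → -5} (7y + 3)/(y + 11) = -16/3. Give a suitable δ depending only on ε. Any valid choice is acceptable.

Let ε > 0. We want δ > 0 with 0 < |y + 5| < δ ⇒ |(7y + 3)/(y + 11) + 16/3| < ε.
Combining over a common denominator, (7y + 3)/(y + 11) + 16/3 = [(7y + 3)·6 − (-32)·(y + 11)] / [6·(y + 11)] = 74(y + 5) / (6(y + 11)).
So |(7y + 3)/(y + 11) + 16/3| = 74|y + 5| / (6·|y + 11|).
Restrict δ ≤ 3. Then |y + 5| < 3 gives |y + 11| = |(y + 5) + 6| ≥ 6 − 3 = 3.
Hence |(7y + 3)/(y + 11) + 16/3| < 74|y + 5|/(6·3) = (37/9)|y + 5|, which is < ε once |y + 5| < (9/37)ε.
Take δ = min(3, (9/37)ε). Then 0 < |y + 5| < δ forces both bounds, so |(7y + 3)/(y + 11) + 16/3| < ε.

δ = min(3, (9/37)ε)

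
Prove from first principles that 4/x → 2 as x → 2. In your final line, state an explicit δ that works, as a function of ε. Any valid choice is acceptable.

δ = min(1, (1/2)ε)

Let ε > 0. We seek δ > 0 such that 0 < |x − 2| < δ implies |4/x − 2| < ε.
|4/x − 2| = 4·|2 − x|/(2·|x|) = 4|x − 2|/(2|x|).
Require δ ≤ 1 so that |x| > 2 − 1 = 1, hence 2|x| > 2.
Then |4/x − 2| < 4|x − 2|/2, which is < ε when |x − 2| < (1/2)ε.
Take δ = min(1, (1/2)ε). Then 0 < |x − 2| < δ gives both |x − 2| < 1 and |x − 2| < (1/2)ε, so |4/x − 2| < ε.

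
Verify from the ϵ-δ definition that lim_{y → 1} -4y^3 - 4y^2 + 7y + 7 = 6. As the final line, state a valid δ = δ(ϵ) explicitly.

Let ϵ > 0. We want δ > 0 such that 0 < |y − 1| < δ implies |(-4y^3 - 4y^2 + 7y + 7) − 6| < ϵ.
(-4y^3 - 4y^2 + 7y + 7) − 6 = -4y^3 - 4y^2 + 7y + 1 = (y − 1)(-4y^2 - 8y - 1).
So |(-4y^3 - 4y^2 + 7y + 7) − 6| = |y − 1|·|-4y^2 - 8y - 1|.
Require δ ≤ 1. Then |y − 1| < 1 gives |y| < 2, and by the triangle inequality |-4y^2 - 8y - 1| ≤ 4·2^2 + 8·2 + 1 = 33.
Hence |(-4y^3 - 4y^2 + 7y + 7) − 6| ≤ 33|y − 1| < ϵ provided |y − 1| < ϵ/33.
Take δ = min(1, ϵ/33). Then 0 < |y − 1| < δ gives both |y − 1| < 1 and |y − 1| < ϵ/33, so |(-4y^3 - 4y^2 + 7y + 7) − 6| < ϵ.

δ = min(1, ϵ/33)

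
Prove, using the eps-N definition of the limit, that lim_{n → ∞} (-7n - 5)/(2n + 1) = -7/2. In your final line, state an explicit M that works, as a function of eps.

M = (3/4)/eps

Let eps > 0 be given. For n ≥ 1, |(-7n - 5)/(2n + 1) + 7/2| = |-3|/(2(2n + 1)) = 3/(2(2n + 1)).
Since 2n + 1 ≥ 2n for n ≥ 1, this is ≤ 3/(2·2n) = (3/4)/n.
So |(-7n - 5)/(2n + 1) + 7/2| < eps whenever n > (3/4)/eps.
Take M = (3/4)/eps. If n > M then |(-7n - 5)/(2n + 1) + 7/2| ≤ (3/4)/n < eps.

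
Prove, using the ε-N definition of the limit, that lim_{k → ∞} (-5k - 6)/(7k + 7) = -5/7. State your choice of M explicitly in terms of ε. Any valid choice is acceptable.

M = (1/7)/ε

Fix ε > 0. For k ≥ 1, |(-5k - 6)/(7k + 7) + 5/7| = |-7|/(7(7k + 7)) = 7/(7(7k + 7)).
Since 7k + 7 ≥ 7k for k ≥ 1, this is ≤ 7/(7·7k) = (1/7)/k.
So |(-5k - 6)/(7k + 7) + 5/7| < ε whenever k > (1/7)/ε.
Take M = (1/7)/ε. If k > M then |(-5k - 6)/(7k + 7) + 5/7| ≤ (1/7)/k < ε.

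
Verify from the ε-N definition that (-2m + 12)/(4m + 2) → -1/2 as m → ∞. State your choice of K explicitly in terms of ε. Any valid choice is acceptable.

Suppose ε > 0. For m ≥ 1, |(-2m + 12)/(4m + 2) + 1/2| = |52|/(4(4m + 2)) = 52/(4(4m + 2)).
Since 4m + 2 ≥ 4m for m ≥ 1, this is ≤ 52/(4·4m) = (13/4)/m.
So |(-2m + 12)/(4m + 2) + 1/2| < ε whenever m > (13/4)/ε.
Take K = (13/4)/ε. If m > K then |(-2m + 12)/(4m + 2) + 1/2| ≤ (13/4)/m < ε.

K = (13/4)/ε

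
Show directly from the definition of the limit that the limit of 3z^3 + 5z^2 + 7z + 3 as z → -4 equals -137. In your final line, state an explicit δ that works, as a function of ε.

δ = min(1, ε/145)

Let ε > 0 be given. We want δ > 0 such that 0 < |z + 4| < δ implies |(3z^3 + 5z^2 + 7z + 3) + 137| < ε.
(3z^3 + 5z^2 + 7z + 3) + 137 = 3z^3 + 5z^2 + 7z + 140 = (z + 4)(3z^2 - 7z + 35).
So |(3z^3 + 5z^2 + 7z + 3) + 137| = |z + 4|·|3z^2 - 7z + 35|.
Require δ ≤ 1. Then |z + 4| < 1 gives |z| < 5, and by the triangle inequality |3z^2 - 7z + 35| ≤ 3·5^2 + 7·5 + 35 = 145.
Hence |(3z^3 + 5z^2 + 7z + 3) + 137| ≤ 145|z + 4| < ε provided |z + 4| < ε/145.
Take δ = min(1, ε/145). Then 0 < |z + 4| < δ gives both |z + 4| < 1 and |z + 4| < ε/145, so |(3z^3 + 5z^2 + 7z + 3) + 137| < ε.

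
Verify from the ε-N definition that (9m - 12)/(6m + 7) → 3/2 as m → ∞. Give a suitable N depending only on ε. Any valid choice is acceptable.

Let ε > 0. For m ≥ 1, |(9m - 12)/(6m + 7) − (3/2)| = |-135|/(6(6m + 7)) = 135/(6(6m + 7)).
Since 6m + 7 ≥ 6m for m ≥ 1, this is ≤ 135/(6·6m) = (15/4)/m.
So |(9m - 12)/(6m + 7) − (3/2)| < ε whenever m > (15/4)/ε.
Take N = (15/4)/ε. If m > N then |(9m - 12)/(6m + 7) − (3/2)| ≤ (15/4)/m < ε.

N = (15/4)/ε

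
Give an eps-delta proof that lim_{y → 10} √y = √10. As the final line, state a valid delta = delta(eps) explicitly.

delta = min(10, √10·eps)

Fix eps > 0. We want delta > 0 such that 0 < |y − 10| < delta implies |√y − √10| < eps.
Rationalise: √y − √10 = (y − 10)/(√y + √10), so |√y − √10| = |y − 10|/(√y + √10).
Restrict delta ≤ 10 so that |y − 10| < 10 forces y > 0, and then √y + √10 > √10.
Hence |√y − √10| < |y − 10|/√10, which is < eps once |y − 10| < √10·eps.
Take delta = min(10, √10·eps). If 0 < |y − 10| < delta then y > 0 and |√y − √10| < |y − 10|/√10 < eps.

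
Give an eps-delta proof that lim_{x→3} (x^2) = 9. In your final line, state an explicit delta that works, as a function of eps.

delta = min(1, eps/7)

Fix eps > 0. We seek delta > 0 with 0 < |x − 3| < delta ⇒ |x^2 − 9| < eps.
Factor: x^2 − 9 = (x − 3)(x + 3), so |x^2 − 9| = |x − 3|·|x + 3|.
Restrict delta ≤ 1. Then |x − 3| < 1 gives |x| < 4, so by the triangle inequality |x + 3| ≤ 4 + 3 = 7.
Hence |x^2 − 9| ≤ 7|x − 3|, which is < eps once |x − 3| < eps/7.
Take delta = min(1, eps/7). If 0 < |x − 3| < delta then both bounds hold and |x^2 − 9| ≤ 7|x − 3| < 7·(eps/7) = eps.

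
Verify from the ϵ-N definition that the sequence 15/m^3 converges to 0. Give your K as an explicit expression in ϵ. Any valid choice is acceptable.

Suppose ϵ > 0. For m ≥ 1, |15/m^3 − 0| = 15/m^3.
15/m^3 < ϵ ⇔ m^3 > 15/ϵ ⇔ m > (15/ϵ)^{1/3}.
Take K = (15/ϵ)^{1/3}. Then m > K implies 15/m^3 < ϵ.

K = (15/ϵ)^{1/3}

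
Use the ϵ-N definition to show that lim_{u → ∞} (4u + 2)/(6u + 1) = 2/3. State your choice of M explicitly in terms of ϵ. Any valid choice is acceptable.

M = (2/9)/ϵ

Let ϵ > 0 be given. We seek M > 0 such that u > M implies |(4u + 2)/(6u + 1) − (2/3)| < ϵ.
(4u + 2)/(6u + 1) − (2/3) = (6(4u + 2) − 4(6u + 1)) / (6(6u + 1)) = 8/(6(6u + 1)).
For u > 0 we have 6u + 1 > 6u, so |(4u + 2)/(6u + 1) − (2/3)| = 8/(6(6u + 1)) < 8/(6·6u) = (2/9)/u.
Thus |(4u + 2)/(6u + 1) − (2/3)| < ϵ whenever u > (2/9)/ϵ.
Take M = (2/9)/ϵ. If u > M then |(4u + 2)/(6u + 1) − (2/3)| < (2/9)/u < ϵ.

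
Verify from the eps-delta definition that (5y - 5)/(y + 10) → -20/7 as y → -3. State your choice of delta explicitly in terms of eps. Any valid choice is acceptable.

delta = min(7/2, (49/110)eps)

Suppose eps > 0. We want delta > 0 with 0 < |y + 3| < delta ⇒ |(5y - 5)/(y + 10) + 20/7| < eps.
Combining over a common denominator, (5y - 5)/(y + 10) + 20/7 = [(5y - 5)·7 − (-20)·(y + 10)] / [7·(y + 10)] = 55(y + 3) / (7(y + 10)).
So |(5y - 5)/(y + 10) + 20/7| = 55|y + 3| / (7·|y + 10|).
Restrict delta ≤ 7/2. Then |y + 3| < 7/2 gives |y + 10| = |(y + 3) + 7| ≥ 7 − 7/2 = 7/2.
Hence |(5y - 5)/(y + 10) + 20/7| < 55|y + 3|/(7·(7/2)) = (110/49)|y + 3|, which is < eps once |y + 3| < (49/110)eps.
Take delta = min(7/2, (49/110)eps). Then 0 < |y + 3| < delta forces both bounds, so |(5y - 5)/(y + 10) + 20/7| < eps.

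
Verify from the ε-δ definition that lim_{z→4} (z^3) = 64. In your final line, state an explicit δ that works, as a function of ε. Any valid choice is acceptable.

δ = min(1, ε/61)

Fix ε > 0. We seek δ > 0 with 0 < |z − 4| < δ ⇒ |z^3 − 64| < ε.
Factor: z^3 − 64 = (z − 4)(z^2 + 4z + 16), so |z^3 − 64| = |z − 4|·|z^2 + 4z + 16|.
Restrict δ ≤ 1. Then |z − 4| < 1 gives |z| < 5, so by the triangle inequality |z^2 + 4z + 16| ≤ 5^2 + 4·5 + 16 = 61.
Hence |z^3 − 64| ≤ 61|z − 4|, which is < ε once |z − 4| < ε/61.
Take δ = min(1, ε/61). If 0 < |z − 4| < δ then both bounds hold and |z^3 − 64| ≤ 61|z − 4| < 61·(ε/61) = ε.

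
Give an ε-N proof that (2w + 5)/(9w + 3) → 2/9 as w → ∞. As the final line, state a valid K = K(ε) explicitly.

Suppose ε > 0. We seek K > 0 such that w > K implies |(2w + 5)/(9w + 3) − (2/9)| < ε.
(2w + 5)/(9w + 3) − (2/9) = (9(2w + 5) − 2(9w + 3)) / (9(9w + 3)) = 39/(9(9w + 3)).
For w > 0 we have 9w + 3 > 9w, so |(2w + 5)/(9w + 3) − (2/9)| = 39/(9(9w + 3)) < 39/(9·9w) = (13/27)/w.
Thus |(2w + 5)/(9w + 3) − (2/9)| < ε whenever w > (13/27)/ε.
Take K = (13/27)/ε. If w > K then |(2w + 5)/(9w + 3) − (2/9)| < (13/27)/w < ε.

K = (13/27)/ε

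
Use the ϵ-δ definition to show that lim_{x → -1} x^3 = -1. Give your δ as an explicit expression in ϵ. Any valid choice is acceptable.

Let ϵ > 0. We seek δ > 0 with 0 < |x + 1| < δ ⇒ |x^3 + 1| < ϵ.
Factor: x^3 + 1 = (x + 1)(x^2 - x + 1), so |x^3 + 1| = |x + 1|·|x^2 - x + 1|.
Restrict δ ≤ 2. Then |x + 1| < 2 gives |x| < 3, so by the triangle inequality |x^2 - x + 1| ≤ 3^2 + 3 + 1 = 13.
Hence |x^3 + 1| ≤ 13|x + 1|, which is < ϵ once |x + 1| < ϵ/13.
Take δ = min(2, ϵ/13). If 0 < |x + 1| < δ then both bounds hold and |x^3 + 1| ≤ 13|x + 1| < 13·(ϵ/13) = ϵ.

δ = min(2, ϵ/13)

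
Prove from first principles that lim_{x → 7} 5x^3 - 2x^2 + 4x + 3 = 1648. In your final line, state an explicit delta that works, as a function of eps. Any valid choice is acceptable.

Fix eps > 0. We want delta > 0 such that 0 < |x − 7| < delta implies |(5x^3 - 2x^2 + 4x + 3) − 1648| < eps.
(5x^3 - 2x^2 + 4x + 3) − 1648 = 5x^3 - 2x^2 + 4x - 1645 = (x − 7)(5x^2 + 33x + 235).
So |(5x^3 - 2x^2 + 4x + 3) − 1648| = |x − 7|·|5x^2 + 33x + 235|.
Require delta ≤ 1. Then |x − 7| < 1 gives |x| < 8, and by the triangle inequality |5x^2 + 33x + 235| ≤ 5·8^2 + 33·8 + 235 = 819.
Hence |(5x^3 - 2x^2 + 4x + 3) − 1648| ≤ 819|x − 7| < eps provided |x − 7| < eps/819.
Take delta = min(1, eps/819). Then 0 < |x − 7| < delta gives both |x − 7| < 1 and |x − 7| < eps/819, so |(5x^3 - 2x^2 + 4x + 3) − 1648| < eps.

delta = min(1, eps/819)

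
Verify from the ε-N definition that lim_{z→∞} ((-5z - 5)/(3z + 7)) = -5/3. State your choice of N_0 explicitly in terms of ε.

Let ε > 0. We seek N_0 > 0 such that z > N_0 implies |(-5z - 5)/(3z + 7) + 5/3| < ε.
(-5z - 5)/(3z + 7) + 5/3 = (3(-5z - 5) − (-5)(3z + 7)) / (3(3z + 7)) = 20/(3(3z + 7)).
For z > 0 we have 3z + 7 > 3z, so |(-5z - 5)/(3z + 7) + 5/3| = 20/(3(3z + 7)) < 20/(3·3z) = (20/9)/z.
Thus |(-5z - 5)/(3z + 7) + 5/3| < ε whenever z > (20/9)/ε.
Take N_0 = (20/9)/ε. If z > N_0 then |(-5z - 5)/(3z + 7) + 5/3| < (20/9)/z < ε.

N_0 = (20/9)/ε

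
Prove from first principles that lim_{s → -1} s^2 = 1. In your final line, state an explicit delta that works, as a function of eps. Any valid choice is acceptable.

Fix eps > 0. We seek delta > 0 with 0 < |s + 1| < delta ⇒ |s^2 − 1| < eps.
Factor: s^2 − 1 = (s + 1)(s - 1), so |s^2 − 1| = |s + 1|·|s - 1|.
Restrict delta ≤ 1. Then |s + 1| < 1 gives |s| < 2, so by the triangle inequality |s - 1| ≤ 2 + 1 = 3.
Hence |s^2 − 1| ≤ 3|s + 1|, which is < eps once |s + 1| < eps/3.
Take delta = min(1, eps/3). If 0 < |s + 1| < delta then both bounds hold and |s^2 − 1| ≤ 3|s + 1| < 3·(eps/3) = eps.

delta = min(1, eps/3)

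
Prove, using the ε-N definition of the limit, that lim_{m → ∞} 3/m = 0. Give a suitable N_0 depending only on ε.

Suppose ε > 0. For m ≥ 1, |3/m − 0| = 3/(m) ≤ 3/m.
We need 3/m < ε, i.e. m > 3/ε.
Take N_0 = 3/ε. If m > N_0 then |3/m| ≤ 3/m < ε.

N_0 = 3/ε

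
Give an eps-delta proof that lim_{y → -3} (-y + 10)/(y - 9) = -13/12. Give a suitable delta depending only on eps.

Let eps > 0. We want delta > 0 with 0 < |y + 3| < delta ⇒ |(-y + 10)/(y - 9) + 13/12| < eps.
Combining over a common denominator, (-y + 10)/(y - 9) + 13/12 = [(-y + 10)·(-12) − 13·(y - 9)] / [(-12)·(y - 9)] = -1(y + 3) / ((-12)(y - 9)).
So |(-y + 10)/(y - 9) + 13/12| = |y + 3| / (12·|y − 9|).
Restrict delta ≤ 6. Then |y + 3| < 6 gives |y − 9| = |(y + 3) + (-12)| ≥ 12 − 6 = 6.
Hence |(-y + 10)/(y - 9) + 13/12| < |y + 3|/(12·6) = (1/72)|y + 3|, which is < eps once |y + 3| < 72eps.
Take delta = min(6, 72eps). Then 0 < |y + 3| < delta forces both bounds, so |(-y + 10)/(y - 9) + 13/12| < eps.

delta = min(6, 72eps)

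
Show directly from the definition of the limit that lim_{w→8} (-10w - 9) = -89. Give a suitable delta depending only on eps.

delta = eps/10

Fix eps > 0. We need delta > 0 so that 0 < |w − 8| < delta implies |(-10w - 9) + 89| < eps.
Since (-10w - 9) + 89 = -10(w − 8), we have |(-10w - 9) + 89| = 10|w − 8|.
So 10|w − 8| < eps exactly when |w − 8| < eps/10.
Take delta = eps/10. If 0 < |w − 8| < delta then |(-10w - 9) + 89| = 10|w − 8| < 10·(eps/10) = eps.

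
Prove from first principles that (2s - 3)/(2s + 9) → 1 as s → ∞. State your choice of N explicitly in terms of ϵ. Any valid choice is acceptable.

Suppose ϵ > 0. We seek N > 0 such that s > N implies |(2s - 3)/(2s + 9) − 1| < ϵ.
(2s - 3)/(2s + 9) − 1 = (2(2s - 3) − 2(2s + 9)) / (2(2s + 9)) = -24/(2(2s + 9)).
For s > 0 we have 2s + 9 > 2s, so |(2s - 3)/(2s + 9) − 1| = 24/(2(2s + 9)) < 24/(2·2s) = 6/s.
Thus |(2s - 3)/(2s + 9) − 1| < ϵ whenever s > 6/ϵ.
Take N = 6/ϵ. If s > N then |(2s - 3)/(2s + 9) − 1| < 6/s < ϵ.

N = 6/ϵ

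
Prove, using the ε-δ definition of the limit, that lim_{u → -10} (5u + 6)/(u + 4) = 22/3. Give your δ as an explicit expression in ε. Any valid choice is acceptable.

Suppose ε > 0. We want δ > 0 with 0 < |u + 10| < δ ⇒ |(5u + 6)/(u + 4) − (22/3)| < ε.
Combining over a common denominator, (5u + 6)/(u + 4) − (22/3) = [(5u + 6)·(-6) − (-44)·(u + 4)] / [(-6)·(u + 4)] = 14(u + 10) / ((-6)(u + 4)).
So |(5u + 6)/(u + 4) − (22/3)| = 14|u + 10| / (6·|u + 4|).
Require δ ≤ 3, so |u + 4| ≥ |-6| − |u + 10| > 6 − 3 = 3.
Hence |(5u + 6)/(u + 4) − (22/3)| < 14|u + 10|/(6·3) = (7/9)|u + 10|, which is < ε once |u + 10| < (9/7)ε.
Take δ = min(3, (9/7)ε). Then 0 < |u + 10| < δ forces both bounds, so |(5u + 6)/(u + 4) − (22/3)| < ε.

δ = min(3, (9/7)ε)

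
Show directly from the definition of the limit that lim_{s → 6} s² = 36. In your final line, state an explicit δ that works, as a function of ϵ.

δ = min(2, ϵ/14)

Let ϵ > 0. We seek δ > 0 with 0 < |s − 6| < δ ⇒ |s² − 36| < ϵ.
Factor: s² − 36 = (s − 6)(s + 6), so |s² − 36| = |s − 6|·|s + 6|.
Restrict δ ≤ 2. Then |s − 6| < 2 gives |s| < 8, so by the triangle inequality |s + 6| ≤ 8 + 6 = 14.
Hence |s² − 36| ≤ 14|s − 6|, which is < ϵ once |s − 6| < ϵ/14.
Take δ = min(2, ϵ/14). If 0 < |s − 6| < δ then both bounds hold and |s² − 36| ≤ 14|s − 6| < 14·(ϵ/14) = ϵ.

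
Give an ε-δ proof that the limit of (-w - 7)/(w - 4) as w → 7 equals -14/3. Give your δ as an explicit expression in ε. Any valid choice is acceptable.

Let ε > 0 be given. We want δ > 0 with 0 < |w − 7| < δ ⇒ |(-w - 7)/(w - 4) + 14/3| < ε.
Combining over a common denominator, (-w - 7)/(w - 4) + 14/3 = [(-w - 7)·3 − (-14)·(w - 4)] / [3·(w - 4)] = 11(w − 7) / (3(w - 4)).
So |(-w - 7)/(w - 4) + 14/3| = 11|w − 7| / (3·|w − 4|).
Require δ ≤ 3/2, so |w − 4| ≥ |3| − |w − 7| > 3 − 3/2 = 3/2.
Hence |(-w - 7)/(w - 4) + 14/3| < 11|w − 7|/(3·(3/2)) = (22/9)|w − 7|, which is < ε once |w − 7| < (9/22)ε.
Take δ = min(3/2, (9/22)ε). Then 0 < |w − 7| < δ forces both bounds, so |(-w - 7)/(w - 4) + 14/3| < ε.

δ = min(3/2, (9/22)ε)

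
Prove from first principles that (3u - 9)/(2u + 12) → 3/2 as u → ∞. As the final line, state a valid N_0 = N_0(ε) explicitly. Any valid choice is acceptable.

Suppose ε > 0. We seek N_0 > 0 such that u > N_0 implies |(3u - 9)/(2u + 12) − (3/2)| < ε.
(3u - 9)/(2u + 12) − (3/2) = (2(3u - 9) − 3(2u + 12)) / (2(2u + 12)) = -54/(2(2u + 12)).
For u > 0 we have 2u + 12 > 2u, so |(3u - 9)/(2u + 12) − (3/2)| = 54/(2(2u + 12)) < 54/(2·2u) = (27/2)/u.
Thus |(3u - 9)/(2u + 12) − (3/2)| < ε whenever u > (27/2)/ε.
Take N_0 = (27/2)/ε. If u > N_0 then |(3u - 9)/(2u + 12) − (3/2)| < (27/2)/u < ε.

N_0 = (27/2)/ε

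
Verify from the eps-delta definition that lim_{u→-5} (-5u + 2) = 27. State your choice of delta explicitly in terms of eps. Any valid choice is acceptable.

Let eps > 0 be given. We need delta > 0 so that 0 < |u + 5| < delta implies |(-5u + 2) − 27| < eps.
Since (-5u + 2) − 27 = -5(u + 5), we have |(-5u + 2) − 27| = 5|u + 5|.
So 5|u + 5| < eps exactly when |u + 5| < eps/5.
Take delta = eps/5. If 0 < |u + 5| < delta then |(-5u + 2) − 27| = 5|u + 5| < 5·(eps/5) = eps.

delta = eps/5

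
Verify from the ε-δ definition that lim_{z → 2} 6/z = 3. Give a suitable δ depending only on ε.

Let ε > 0 be given. We seek δ > 0 such that 0 < |z − 2| < δ implies |6/z − 3| < ε.
|6/z − 3| = 6·|2 − z|/(2·|z|) = 6|z − 2|/(2|z|).
Restrict δ ≤ 1. Then |z − 2| < 1 gives |z| > 1, so 2|z| > 2.
Then |6/z − 3| < 6|z − 2|/2, which is < ε when |z − 2| < (1/3)ε.
Take δ = min(1, (1/3)ε). Then 0 < |z − 2| < δ gives both |z − 2| < 1 and |z − 2| < (1/3)ε, so |6/z − 3| < ε.

δ = min(1, (1/3)ε)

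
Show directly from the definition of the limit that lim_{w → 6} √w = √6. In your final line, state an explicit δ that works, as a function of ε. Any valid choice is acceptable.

Suppose ε > 0. We want δ > 0 such that 0 < |w − 6| < δ implies |√w − √6| < ε.
Multiplying by the conjugate, |√w − √6| = |w − 6|/(√w + √6).
Restrict δ ≤ 6 so that |w − 6| < 6 forces w > 0, and then √w + √6 > √6.
Hence |√w − √6| < |w − 6|/√6, which is < ε once |w − 6| < √6·ε.
Take δ = min(6, √6·ε). If 0 < |w − 6| < δ then w > 0 and |√w − √6| < |w − 6|/√6 < ε.

δ = min(6, √6·ε)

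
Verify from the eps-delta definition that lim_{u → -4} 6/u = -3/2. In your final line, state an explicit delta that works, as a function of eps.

Let eps > 0. We seek delta > 0 such that 0 < |u + 4| < delta implies |6/u + 3/2| < eps.
|6/u + 3/2| = 6·|-4 − u|/(4·|u|) = 6|u + 4|/(4|u|).
Require delta ≤ 2 so that |u| > 4 − 2 = 2, hence 4|u| > 8.
Then |6/u + 3/2| < 6|u + 4|/8, which is < eps when |u + 4| < (4/3)eps.
Take delta = min(2, (4/3)eps). Then 0 < |u + 4| < delta gives both |u + 4| < 2 and |u + 4| < (4/3)eps, so |6/u + 3/2| < eps.

delta = min(2, (4/3)eps)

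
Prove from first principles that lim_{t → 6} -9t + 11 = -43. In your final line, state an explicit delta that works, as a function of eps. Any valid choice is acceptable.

delta = eps/9

Suppose eps > 0. We need delta > 0 so that 0 < |t − 6| < delta implies |(-9t + 11) + 43| < eps.
|(-9t + 11) + 43| = |-9t + 54| = 9|t − 6|.
Thus it suffices that |t − 6| < eps/9.
Take delta = eps/9. If 0 < |t − 6| < delta then |(-9t + 11) + 43| = 9|t − 6| < 9·(eps/9) = eps.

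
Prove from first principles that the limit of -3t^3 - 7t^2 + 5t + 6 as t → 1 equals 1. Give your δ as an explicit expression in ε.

Suppose ε > 0. We want δ > 0 such that 0 < |t − 1| < δ implies |(-3t^3 - 7t^2 + 5t + 6) − 1| < ε.
(-3t^3 - 7t^2 + 5t + 6) − 1 = -3t^3 - 7t^2 + 5t + 5 = (t − 1)(-3t^2 - 10t - 5).
So |(-3t^3 - 7t^2 + 5t + 6) − 1| = |t − 1|·|-3t^2 - 10t - 5|.
Assume first that |t − 1| < 1, so |t| < 2. Then |-3t^2 - 10t - 5| ≤ 3·2^2 + 10·2 + 5 = 37.
Hence |(-3t^3 - 7t^2 + 5t + 6) − 1| ≤ 37|t − 1| < ε provided |t − 1| < ε/37.
Choosing δ = min(1, ε/37) ensures both conditions, hence |(-3t^3 - 7t^2 + 5t + 6) − 1| < ε.

δ = min(1, ε/37)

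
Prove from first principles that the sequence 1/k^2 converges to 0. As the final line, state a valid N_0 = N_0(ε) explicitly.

N_0 = (1/ε)^{1/2}

Suppose ε > 0. For k ≥ 1, |1/k^2 − 0| = 1/k^2.
1/k^2 < ε ⇔ k^2 > 1/ε ⇔ k > (1/ε)^{1/2}.
Take N_0 = (1/ε)^{1/2}. Then k > N_0 implies 1/k^2 < ε.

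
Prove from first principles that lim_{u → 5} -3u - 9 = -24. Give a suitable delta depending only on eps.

delta = eps/3

Let eps > 0 be given. We need delta > 0 so that 0 < |u − 5| < delta implies |(-3u - 9) + 24| < eps.
|(-3u - 9) + 24| = |-3u + 15| = 3|u − 5|.
Thus it suffices that |u − 5| < eps/3.
Take delta = eps/3. If 0 < |u − 5| < delta then |(-3u - 9) + 24| = 3|u − 5| < 3·(eps/3) = eps.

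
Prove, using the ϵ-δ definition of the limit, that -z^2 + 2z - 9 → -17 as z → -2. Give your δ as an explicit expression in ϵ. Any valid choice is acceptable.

Suppose ϵ > 0. We want δ > 0 such that 0 < |z + 2| < δ implies |(-z^2 + 2z - 9) + 17| < ϵ.
(-z^2 + 2z - 9) + 17 = -z^2 + 2z + 8 = (z + 2)(-z + 4).
So |(-z^2 + 2z - 9) + 17| = |z + 2|·|-z + 4|.
Assume first that |z + 2| < 1, so |z| < 3. Then |-z + 4| ≤ 3 + 4 = 7.
Hence |(-z^2 + 2z - 9) + 17| ≤ 7|z + 2| < ϵ provided |z + 2| < ϵ/7.
Choosing δ = min(1, ϵ/7) ensures both conditions, hence |(-z^2 + 2z - 9) + 17| < ϵ.

δ = min(1, ϵ/7)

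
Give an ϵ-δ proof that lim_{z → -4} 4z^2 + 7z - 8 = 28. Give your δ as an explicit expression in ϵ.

δ = min(1, ϵ/29)

Fix ϵ > 0. We want δ > 0 such that 0 < |z + 4| < δ implies |(4z^2 + 7z - 8) − 28| < ϵ.
(4z^2 + 7z - 8) − 28 = 4z^2 + 7z - 36 = (z + 4)(4z - 9).
So |(4z^2 + 7z - 8) − 28| = |z + 4|·|4z - 9|.
Require δ ≤ 1. Then |z + 4| < 1 gives |z| < 5, and by the triangle inequality |4z - 9| ≤ 4·5 + 9 = 29.
Hence |(4z^2 + 7z - 8) − 28| ≤ 29|z + 4| < ϵ provided |z + 4| < ϵ/29.
Choosing δ = min(1, ϵ/29) ensures both conditions, hence |(4z^2 + 7z - 8) − 28| < ϵ.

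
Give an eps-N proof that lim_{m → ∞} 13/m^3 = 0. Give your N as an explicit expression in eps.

Fix eps > 0. For m ≥ 1, |13/m^3 − 0| = 13/m^3.
13/m^3 < eps ⇔ m^3 > 13/eps ⇔ m > (13/eps)^{1/3}.
Take N = (13/eps)^{1/3}. Then m > N implies 13/m^3 < eps.

N = (13/eps)^{1/3}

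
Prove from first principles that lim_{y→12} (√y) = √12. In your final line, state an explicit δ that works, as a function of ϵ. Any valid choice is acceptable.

δ = min(12, √12·ϵ)

Let ϵ > 0 be given. We want δ > 0 such that 0 < |y − 12| < δ implies |√y − √12| < ϵ.
Rationalise: √y − √12 = (y − 12)/(√y + √12), so |√y − √12| = |y − 12|/(√y + √12).
Restrict δ ≤ 12 so that |y − 12| < 12 forces y > 0, and then √y + √12 > √12.
Hence |√y − √12| < |y − 12|/√12, which is < ϵ once |y − 12| < √12·ϵ.
Take δ = min(12, √12·ϵ). If 0 < |y − 12| < δ then y > 0 and |√y − √12| < |y − 12|/√12 < ϵ.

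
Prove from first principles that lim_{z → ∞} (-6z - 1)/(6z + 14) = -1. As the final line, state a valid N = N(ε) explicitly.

N = (13/6)/ε

Let ε > 0 be given. We seek N > 0 such that z > N implies |(-6z - 1)/(6z + 14) + 1| < ε.
(-6z - 1)/(6z + 14) + 1 = (6(-6z - 1) − (-6)(6z + 14)) / (6(6z + 14)) = 78/(6(6z + 14)).
For z > 0 we have 6z + 14 > 6z, so |(-6z - 1)/(6z + 14) + 1| = 78/(6(6z + 14)) < 78/(6·6z) = (13/6)/z.
Thus |(-6z - 1)/(6z + 14) + 1| < ε whenever z > (13/6)/ε.
Take N = (13/6)/ε. If z > N then |(-6z - 1)/(6z + 14) + 1| < (13/6)/z < ε.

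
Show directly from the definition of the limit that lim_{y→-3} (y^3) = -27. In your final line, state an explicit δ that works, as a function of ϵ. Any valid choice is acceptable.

δ = min(2, ϵ/49)

Let ϵ > 0. We seek δ > 0 with 0 < |y + 3| < δ ⇒ |y^3 + 27| < ϵ.
Factor: y^3 + 27 = (y + 3)(y^2 - 3y + 9), so |y^3 + 27| = |y + 3|·|y^2 - 3y + 9|.
Impose δ ≤ 2 so that |y| < 5; then |y^2 - 3y + 9| ≤ 49.
Hence |y^3 + 27| ≤ 49|y + 3|, which is < ϵ once |y + 3| < ϵ/49.
Take δ = min(2, ϵ/49). If 0 < |y + 3| < δ then both bounds hold and |y^3 + 27| ≤ 49|y + 3| < 49·(ϵ/49) = ϵ.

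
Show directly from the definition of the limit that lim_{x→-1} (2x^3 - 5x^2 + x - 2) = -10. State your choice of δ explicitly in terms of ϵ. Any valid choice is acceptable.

δ = min(2, ϵ/47)

Let ϵ > 0. We want δ > 0 such that 0 < |x + 1| < δ implies |(2x^3 - 5x^2 + x - 2) + 10| < ϵ.
(2x^3 - 5x^2 + x - 2) + 10 = 2x^3 - 5x^2 + x + 8 = (x + 1)(2x^2 - 7x + 8).
So |(2x^3 - 5x^2 + x - 2) + 10| = |x + 1|·|2x^2 - 7x + 8|.
Require δ ≤ 2. Then |x + 1| < 2 gives |x| < 3, and by the triangle inequality |2x^2 - 7x + 8| ≤ 2·3^2 + 7·3 + 8 = 47.
Hence |(2x^3 - 5x^2 + x - 2) + 10| ≤ 47|x + 1| < ϵ provided |x + 1| < ϵ/47.
Choosing δ = min(2, ϵ/47) ensures both conditions, hence |(2x^3 - 5x^2 + x - 2) + 10| < ϵ.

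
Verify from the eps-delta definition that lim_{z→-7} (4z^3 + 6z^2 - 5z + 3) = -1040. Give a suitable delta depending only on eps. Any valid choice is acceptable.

Let eps > 0. We want delta > 0 such that 0 < |z + 7| < delta implies |(4z^3 + 6z^2 - 5z + 3) + 1040| < eps.
(4z^3 + 6z^2 - 5z + 3) + 1040 = 4z^3 + 6z^2 - 5z + 1043 = (z + 7)(4z^2 - 22z + 149).
So |(4z^3 + 6z^2 - 5z + 3) + 1040| = |z + 7|·|4z^2 - 22z + 149|.
Assume first that |z + 7| < 1, so |z| < 8. Then |4z^2 - 22z + 149| ≤ 4·8^2 + 22·8 + 149 = 581.
Hence |(4z^3 + 6z^2 - 5z + 3) + 1040| ≤ 581|z + 7| < eps provided |z + 7| < eps/581.
Choosing delta = min(1, eps/581) ensures both conditions, hence |(4z^3 + 6z^2 - 5z + 3) + 1040| < eps.

delta = min(1, eps/581)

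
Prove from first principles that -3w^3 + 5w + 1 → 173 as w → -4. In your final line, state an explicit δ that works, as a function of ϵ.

Let ϵ > 0 be given. We want δ > 0 such that 0 < |w + 4| < δ implies |(-3w^3 + 5w + 1) − 173| < ϵ.
(-3w^3 + 5w + 1) − 173 = -3w^3 + 5w - 172 = (w + 4)(-3w^2 + 12w - 43).
So |(-3w^3 + 5w + 1) − 173| = |w + 4|·|-3w^2 + 12w - 43|.
Assume first that |w + 4| < 2, so |w| < 6. Then |-3w^2 + 12w - 43| ≤ 3·6^2 + 12·6 + 43 = 223.
Hence |(-3w^3 + 5w + 1) − 173| ≤ 223|w + 4| < ϵ provided |w + 4| < ϵ/223.
Take δ = min(2, ϵ/223). Then 0 < |w + 4| < δ gives both |w + 4| < 2 and |w + 4| < ϵ/223, so |(-3w^3 + 5w + 1) − 173| < ϵ.

δ = min(2, ϵ/223)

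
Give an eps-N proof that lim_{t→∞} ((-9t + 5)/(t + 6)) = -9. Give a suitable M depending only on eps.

M = 59/eps

Let eps > 0. We seek M > 0 such that t > M implies |(-9t + 5)/(t + 6) + 9| < eps.
(-9t + 5)/(t + 6) + 9 = ((-9t + 5) − (-9)(t + 6)) / ((t + 6)) = 59/((t + 6)).
For t > 0 we have t + 6 > t, so |(-9t + 5)/(t + 6) + 9| = 59/((t + 6)) < 59/(t) = 59/t.
Thus |(-9t + 5)/(t + 6) + 9| < eps whenever t > 59/eps.
Take M = 59/eps. If t > M then |(-9t + 5)/(t + 6) + 9| < 59/t < eps.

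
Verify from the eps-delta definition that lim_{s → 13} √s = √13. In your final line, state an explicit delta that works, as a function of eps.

Suppose eps > 0. We want delta > 0 such that 0 < |s − 13| < delta implies |√s − √13| < eps.
Rationalise: √s − √13 = (s − 13)/(√s + √13), so |√s − √13| = |s − 13|/(√s + √13).
Restrict delta ≤ 13 so that |s − 13| < 13 forces s > 0, and then √s + √13 > √13.
Hence |√s − √13| < |s − 13|/√13, which is < eps once |s − 13| < √13·eps.
Take delta = min(13, √13·eps). If 0 < |s − 13| < delta then s > 0 and |√s − √13| < |s − 13|/√13 < eps.

delta = min(13, √13·eps)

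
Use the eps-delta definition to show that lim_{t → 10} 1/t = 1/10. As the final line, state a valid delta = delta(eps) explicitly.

Fix eps > 0. We seek delta > 0 such that 0 < |t − 10| < delta implies |1/t − (1/10)| < eps.
|1/t − (1/10)| = |10 − t|/(10·|t|) = |t − 10|/(10|t|).
Restrict delta ≤ 5. Then |t − 10| < 5 gives |t| > 5, so 10|t| > 50.
Then |1/t − (1/10)| < |t − 10|/50, which is < eps when |t − 10| < 50eps.
Take delta = min(5, 50eps). Then 0 < |t − 10| < delta gives both |t − 10| < 5 and |t − 10| < 50eps, so |1/t − (1/10)| < eps.

delta = min(5, 50eps)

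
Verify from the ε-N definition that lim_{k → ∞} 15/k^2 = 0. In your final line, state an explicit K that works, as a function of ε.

K = (15/ε)^{1/2}

Let ε > 0 be given. For k ≥ 1, |15/k^2 − 0| = 15/k^2.
15/k^2 < ε ⇔ k^2 > 15/ε ⇔ k > (15/ε)^{1/2}.
Take K = (15/ε)^{1/2}. Then k > K implies 15/k^2 < ε.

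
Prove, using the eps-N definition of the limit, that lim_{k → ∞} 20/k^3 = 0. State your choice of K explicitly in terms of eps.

Let eps > 0. For k ≥ 1, |20/k^3 − 0| = 20/k^3.
20/k^3 < eps ⇔ k^3 > 20/eps ⇔ k > (20/eps)^{1/3}.
Take K = (20/eps)^{1/3}. Then k > K implies 20/k^3 < eps.

K = (20/eps)^{1/3}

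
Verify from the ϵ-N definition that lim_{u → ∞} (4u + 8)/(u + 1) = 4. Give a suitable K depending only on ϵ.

K = 4/ϵ

Suppose ϵ > 0. We seek K > 0 such that u > K implies |(4u + 8)/(u + 1) − 4| < ϵ.
(4u + 8)/(u + 1) − 4 = ((4u + 8) − 4(u + 1)) / ((u + 1)) = 4/((u + 1)).
For u > 0 we have u + 1 > u, so |(4u + 8)/(u + 1) − 4| = 4/((u + 1)) < 4/(u) = 4/u.
Thus |(4u + 8)/(u + 1) − 4| < ϵ whenever u > 4/ϵ.
Take K = 4/ϵ. If u > K then |(4u + 8)/(u + 1) − 4| < 4/u < ϵ.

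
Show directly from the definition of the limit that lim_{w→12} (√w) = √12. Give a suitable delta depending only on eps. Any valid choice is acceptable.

delta = min(12, √12·eps)

Fix eps > 0. We want delta > 0 such that 0 < |w − 12| < delta implies |√w − √12| < eps.
Multiplying by the conjugate, |√w − √12| = |w − 12|/(√w + √12).
Restrict delta ≤ 12 so that |w − 12| < 12 forces w > 0, and then √w + √12 > √12.
Hence |√w − √12| < |w − 12|/√12, which is < eps once |w − 12| < √12·eps.
Take delta = min(12, √12·eps). If 0 < |w − 12| < delta then w > 0 and |√w − √12| < |w − 12|/√12 < eps.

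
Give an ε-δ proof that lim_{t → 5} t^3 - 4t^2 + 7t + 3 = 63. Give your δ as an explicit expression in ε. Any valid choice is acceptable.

δ = min(1, ε/54)

Let ε > 0 be given. We want δ > 0 such that 0 < |t − 5| < δ implies |(t^3 - 4t^2 + 7t + 3) − 63| < ε.
(t^3 - 4t^2 + 7t + 3) − 63 = t^3 - 4t^2 + 7t - 60 = (t − 5)(t^2 + t + 12).
So |(t^3 - 4t^2 + 7t + 3) − 63| = |t − 5|·|t^2 + t + 12|.
Assume first that |t − 5| < 1, so |t| < 6. Then |t^2 + t + 12| ≤ 6^2 + 6 + 12 = 54.
Hence |(t^3 - 4t^2 + 7t + 3) − 63| ≤ 54|t − 5| < ε provided |t − 5| < ε/54.
Take δ = min(1, ε/54). Then 0 < |t − 5| < δ gives both |t − 5| < 1 and |t − 5| < ε/54, so |(t^3 - 4t^2 + 7t + 3) − 63| < ε.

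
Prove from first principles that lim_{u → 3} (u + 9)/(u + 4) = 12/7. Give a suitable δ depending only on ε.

Let ε > 0 be given. We want δ > 0 with 0 < |u − 3| < δ ⇒ |(u + 9)/(u + 4) − (12/7)| < ε.
Combining over a common denominator, (u + 9)/(u + 4) − (12/7) = [(u + 9)·7 − 12·(u + 4)] / [7·(u + 4)] = -5(u − 3) / (7(u + 4)).
So |(u + 9)/(u + 4) − (12/7)| = 5|u − 3| / (7·|u + 4|).
Restrict δ ≤ 7/2. Then |u − 3| < 7/2 gives |u + 4| = |(u − 3) + 7| ≥ 7 − 7/2 = 7/2.
Hence |(u + 9)/(u + 4) − (12/7)| < 5|u − 3|/(7·(7/2)) = (10/49)|u − 3|, which is < ε once |u − 3| < (49/10)ε.
Take δ = min(7/2, (49/10)ε). Then 0 < |u − 3| < δ forces both bounds, so |(u + 9)/(u + 4) − (12/7)| < ε.

δ = min(7/2, (49/10)ε)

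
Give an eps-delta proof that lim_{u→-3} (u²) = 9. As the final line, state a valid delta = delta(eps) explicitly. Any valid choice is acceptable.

delta = min(2, eps/8)

Let eps > 0 be given. We seek delta > 0 with 0 < |u + 3| < delta ⇒ |u² − 9| < eps.
Factor: u² − 9 = (u + 3)(u - 3), so |u² − 9| = |u + 3|·|u - 3|.
Impose delta ≤ 2 so that |u| < 5; then |u - 3| ≤ 8.
Hence |u² − 9| ≤ 8|u + 3|, which is < eps once |u + 3| < eps/8.
Take delta = min(2, eps/8). If 0 < |u + 3| < delta then both bounds hold and |u² − 9| ≤ 8|u + 3| < 8·(eps/8) = eps.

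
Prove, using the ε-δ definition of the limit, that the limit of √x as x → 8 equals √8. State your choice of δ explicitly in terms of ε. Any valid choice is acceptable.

δ = min(8, √8·ε)

Suppose ε > 0. We want δ > 0 such that 0 < |x − 8| < δ implies |√x − √8| < ε.
Multiplying by the conjugate, |√x − √8| = |x − 8|/(√x + √8).
Restrict δ ≤ 8 so that |x − 8| < 8 forces x > 0, and then √x + √8 > √8.
Hence |√x − √8| < |x − 8|/√8, which is < ε once |x − 8| < √8·ε.
Take δ = min(8, √8·ε). If 0 < |x − 8| < δ then x > 0 and |√x − √8| < |x − 8|/√8 < ε.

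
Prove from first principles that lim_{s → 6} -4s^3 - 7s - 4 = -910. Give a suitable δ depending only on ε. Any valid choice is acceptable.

Fix ε > 0. We want δ > 0 such that 0 < |s − 6| < δ implies |(-4s^3 - 7s - 4) + 910| < ε.
(-4s^3 - 7s - 4) + 910 = -4s^3 - 7s + 906 = (s − 6)(-4s^2 - 24s - 151).
So |(-4s^3 - 7s - 4) + 910| = |s − 6|·|-4s^2 - 24s - 151|.
Require δ ≤ 1. Then |s − 6| < 1 gives |s| < 7, and by the triangle inequality |-4s^2 - 24s - 151| ≤ 4·7^2 + 24·7 + 151 = 515.
Hence |(-4s^3 - 7s - 4) + 910| ≤ 515|s − 6| < ε provided |s − 6| < ε/515.
Take δ = min(1, ε/515). Then 0 < |s − 6| < δ gives both |s − 6| < 1 and |s − 6| < ε/515, so |(-4s^3 - 7s - 4) + 910| < ε.

δ = min(1, ε/515)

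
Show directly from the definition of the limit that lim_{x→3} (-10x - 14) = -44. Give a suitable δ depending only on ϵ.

δ = ϵ/10

Fix ϵ > 0. We need δ > 0 so that 0 < |x − 3| < δ implies |(-10x - 14) + 44| < ϵ.
Since (-10x - 14) + 44 = -10(x − 3), we have |(-10x - 14) + 44| = 10|x − 3|.
Thus it suffices that |x − 3| < ϵ/10.
Take δ = ϵ/10. If 0 < |x − 3| < δ then |(-10x - 14) + 44| = 10|x − 3| < 10·(ϵ/10) = ϵ.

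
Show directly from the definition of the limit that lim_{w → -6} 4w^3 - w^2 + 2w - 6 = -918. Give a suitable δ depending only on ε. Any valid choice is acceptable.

δ = min(2, ε/608)

Fix ε > 0. We want δ > 0 such that 0 < |w + 6| < δ implies |(4w^3 - w^2 + 2w - 6) + 918| < ε.
(4w^3 - w^2 + 2w - 6) + 918 = 4w^3 - w^2 + 2w + 912 = (w + 6)(4w^2 - 25w + 152).
So |(4w^3 - w^2 + 2w - 6) + 918| = |w + 6|·|4w^2 - 25w + 152|.
Assume first that |w + 6| < 2, so |w| < 8. Then |4w^2 - 25w + 152| ≤ 4·8^2 + 25·8 + 152 = 608.
Hence |(4w^3 - w^2 + 2w - 6) + 918| ≤ 608|w + 6| < ε provided |w + 6| < ε/608.
Take δ = min(2, ε/608). Then 0 < |w + 6| < δ gives both |w + 6| < 2 and |w + 6| < ε/608, so |(4w^3 - w^2 + 2w - 6) + 918| < ε.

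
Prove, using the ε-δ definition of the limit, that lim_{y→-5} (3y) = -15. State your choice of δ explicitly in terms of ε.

δ = ε/3

Suppose ε > 0. We need δ > 0 so that 0 < |y + 5| < δ implies |(3y) + 15| < ε.
|(3y) + 15| = |3y + 15| = 3|y + 5|.
So 3|y + 5| < ε exactly when |y + 5| < ε/3.
Choosing δ = ε/3 gives |(3y) + 15| = 3|y + 5| < ε whenever |y + 5| < δ.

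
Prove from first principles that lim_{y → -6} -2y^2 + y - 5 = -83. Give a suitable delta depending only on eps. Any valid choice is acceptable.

Fix eps > 0. We want delta > 0 such that 0 < |y + 6| < delta implies |(-2y^2 + y - 5) + 83| < eps.
(-2y^2 + y - 5) + 83 = -2y^2 + y + 78 = (y + 6)(-2y + 13).
So |(-2y^2 + y - 5) + 83| = |y + 6|·|-2y + 13|.
Assume first that |y + 6| < 1, so |y| < 7. Then |-2y + 13| ≤ 2·7 + 13 = 27.
Hence |(-2y^2 + y - 5) + 83| ≤ 27|y + 6| < eps provided |y + 6| < eps/27.
Choosing delta = min(1, eps/27) ensures both conditions, hence |(-2y^2 + y - 5) + 83| < eps.

delta = min(1, eps/27)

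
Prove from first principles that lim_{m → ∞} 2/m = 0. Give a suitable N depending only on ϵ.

Let ϵ > 0 be given. For m ≥ 1, |2/m − 0| = 2/(m) ≤ 2/m.
We need 2/m < ϵ, i.e. m > 2/ϵ.
Take N = 2/ϵ. If m > N then |2/m| ≤ 2/m < ϵ.

N = 2/ϵ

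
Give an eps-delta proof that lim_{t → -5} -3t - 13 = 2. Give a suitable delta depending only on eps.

Let eps > 0. We need delta > 0 so that 0 < |t + 5| < delta implies |(-3t - 13) − 2| < eps.
|(-3t - 13) − 2| = |-3t - 15| = 3|t + 5|.
So 3|t + 5| < eps exactly when |t + 5| < eps/3.
Choosing delta = eps/3 gives |(-3t - 13) − 2| = 3|t + 5| < eps whenever |t + 5| < delta.

delta = eps/3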